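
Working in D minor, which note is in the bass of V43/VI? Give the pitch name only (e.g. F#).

C

The applied chord V43/VI is rooted on F: F-A-C-Eb.
The figure 43 means second inversion — the fifth is in the bass.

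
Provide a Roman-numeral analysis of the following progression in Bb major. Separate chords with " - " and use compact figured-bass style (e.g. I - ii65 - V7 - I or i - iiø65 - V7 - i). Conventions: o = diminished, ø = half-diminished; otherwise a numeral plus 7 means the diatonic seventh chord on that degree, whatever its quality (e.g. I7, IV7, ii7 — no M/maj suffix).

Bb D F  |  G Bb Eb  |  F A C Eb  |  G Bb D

Bb-D-F: root Bb is the tonic; major triad there is I.
G-Bb-Eb has root Eb, degree 4 in Bb major, so IV6.
F-A-C-Eb: dominant seventh chord on F = scale degree 5 → V7.
G-Bb-D: minor triad on G = scale degree 6 → vi.

I - IV6 - V7 - vi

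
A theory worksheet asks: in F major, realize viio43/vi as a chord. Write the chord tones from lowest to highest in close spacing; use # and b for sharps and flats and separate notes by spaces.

The slash marks an applied leading-tone chord: viio of vi. In F major, vi is D, so the leading tone to it is C#, a half step below.
Building a fully diminished seventh chord on C# gives C#-E-G-Bb.
The figured bass 43 indicates second inversion, placing the fifth (G) in the bass: G-Bb-C#-E.

G Bb C# E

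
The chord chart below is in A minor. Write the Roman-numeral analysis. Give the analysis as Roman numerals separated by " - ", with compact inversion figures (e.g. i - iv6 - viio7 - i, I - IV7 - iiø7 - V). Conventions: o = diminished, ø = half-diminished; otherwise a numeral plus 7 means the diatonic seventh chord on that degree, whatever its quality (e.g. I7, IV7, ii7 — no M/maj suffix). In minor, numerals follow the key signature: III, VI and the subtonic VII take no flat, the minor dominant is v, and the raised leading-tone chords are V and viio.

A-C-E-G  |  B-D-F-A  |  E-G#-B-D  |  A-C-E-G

A-C-E-G has root A, degree 1 in A minor, so i7.
B-D-F-A has root B, degree 2 in A minor, so iiø7.
E-G#-B-D: dominant seventh chord on E = scale degree 5 → V7.
A-C-E-G: root A is the tonic; minor seventh chord there is i7.

i7 - iiø7 - V7 - i7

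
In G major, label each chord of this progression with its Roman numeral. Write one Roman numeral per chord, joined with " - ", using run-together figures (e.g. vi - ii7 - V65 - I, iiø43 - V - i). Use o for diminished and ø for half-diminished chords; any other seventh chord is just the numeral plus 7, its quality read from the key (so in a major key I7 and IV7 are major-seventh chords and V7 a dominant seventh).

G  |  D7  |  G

G: major triad on G = scale degree 1 → I.
D7 has root D, degree 5 in G major, so V7.
G: major triad on G = scale degree 1 → I.

I - V7 - I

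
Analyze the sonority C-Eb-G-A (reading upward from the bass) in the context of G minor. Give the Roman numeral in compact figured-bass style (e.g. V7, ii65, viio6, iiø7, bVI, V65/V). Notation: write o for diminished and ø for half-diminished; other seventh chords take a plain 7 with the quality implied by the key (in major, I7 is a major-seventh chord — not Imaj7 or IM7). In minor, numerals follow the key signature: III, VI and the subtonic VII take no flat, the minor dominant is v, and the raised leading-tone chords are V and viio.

iiø65

The pitches A-C-Eb-G form a half-diminished seventh chord rooted on A.
In G minor, A is the supertonic; the diatonic half-diminished seventh chord there is iiø7.
With C in the bass the chord is in first inversion, so the figured bass is 65.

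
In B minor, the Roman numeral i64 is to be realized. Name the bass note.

i in B minor has root B; the chord is B-D-F#.
The figure 64 means second inversion — the fifth is in the bass.

F#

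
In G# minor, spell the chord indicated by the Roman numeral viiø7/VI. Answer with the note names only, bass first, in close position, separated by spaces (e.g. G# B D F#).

D# F# A C#

The slash marks an applied leading-tone chord: viio of VI. In G# minor, VI is E, so the leading tone to it is D#, a half step below.
Building a half-diminished seventh chord on D# gives D#-F#-A-C#.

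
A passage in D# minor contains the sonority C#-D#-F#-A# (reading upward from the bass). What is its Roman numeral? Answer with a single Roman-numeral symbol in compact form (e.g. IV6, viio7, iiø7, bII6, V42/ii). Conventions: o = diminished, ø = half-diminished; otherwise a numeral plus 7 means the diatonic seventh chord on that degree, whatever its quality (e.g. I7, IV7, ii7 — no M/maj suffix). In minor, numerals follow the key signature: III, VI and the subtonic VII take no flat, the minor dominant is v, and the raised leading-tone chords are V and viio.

i42

The pitches D#-F#-A#-C# form a minor seventh chord rooted on D#.
In D# minor, D# is the tonic; the diatonic minor seventh chord there is i7.
With C# in the bass the chord is in third inversion, so the figured bass is 42.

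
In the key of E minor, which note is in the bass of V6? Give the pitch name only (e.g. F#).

D#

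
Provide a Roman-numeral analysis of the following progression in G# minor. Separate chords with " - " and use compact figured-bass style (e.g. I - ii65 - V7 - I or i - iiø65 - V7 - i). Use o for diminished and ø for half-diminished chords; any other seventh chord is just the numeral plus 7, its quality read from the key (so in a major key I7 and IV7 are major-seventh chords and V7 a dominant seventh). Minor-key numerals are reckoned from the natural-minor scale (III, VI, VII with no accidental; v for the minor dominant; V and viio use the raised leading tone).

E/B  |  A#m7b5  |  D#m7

VI64 - iiø7 - v7

E/B has root E, degree 6 in G# minor, so VI64.
A#m7b5: root A# is the supertonic; half-diminished seventh chord there is iiø7.
D#m7: root D# is the dominant; minor seventh chord there is v7.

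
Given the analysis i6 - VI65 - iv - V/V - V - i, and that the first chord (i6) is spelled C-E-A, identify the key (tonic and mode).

A minor

The chord Am/C is a minor triad rooted on A; its label is i6.
If A is scale degree 1 and the mode makes that degree carry a minor triad, the tonic is A and the mode is minor.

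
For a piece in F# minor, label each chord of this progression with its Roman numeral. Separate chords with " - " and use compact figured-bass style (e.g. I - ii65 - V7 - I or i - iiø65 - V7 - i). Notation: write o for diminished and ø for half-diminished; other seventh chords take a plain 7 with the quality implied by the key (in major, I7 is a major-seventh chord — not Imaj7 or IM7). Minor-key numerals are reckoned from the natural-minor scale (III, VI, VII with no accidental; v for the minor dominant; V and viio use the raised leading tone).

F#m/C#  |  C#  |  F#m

i64 - V - i

F#m/C# has root F#, degree 1 in F# minor, so i64.
C# has root C#, degree 5 in F# minor, so V.
F#m: root F# is the tonic; minor triad there is i.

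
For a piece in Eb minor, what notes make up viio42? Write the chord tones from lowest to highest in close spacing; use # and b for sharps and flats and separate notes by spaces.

In Eb minor, the leading-tone chord is built on the raised seventh degree, D.
That chord is spelled D-F-Ab-Cb.
With the 42 figure the chord is in third inversion; from the bass Cb upward in close position it reads Cb-D-F-Ab.

Cb D F Ab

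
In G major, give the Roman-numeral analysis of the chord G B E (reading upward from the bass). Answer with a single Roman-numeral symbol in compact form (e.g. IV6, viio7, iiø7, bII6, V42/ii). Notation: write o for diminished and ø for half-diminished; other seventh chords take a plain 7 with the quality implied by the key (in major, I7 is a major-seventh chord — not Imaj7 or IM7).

vi6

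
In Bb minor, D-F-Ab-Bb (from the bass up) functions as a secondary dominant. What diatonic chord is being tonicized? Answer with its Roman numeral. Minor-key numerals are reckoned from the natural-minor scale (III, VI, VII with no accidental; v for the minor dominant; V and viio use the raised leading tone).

The chord is a dominant seventh chord on Bb.
A dominant resolves down a perfect fifth: Bb → Eb. In Bb minor, Eb is scale degree 4, i.e. iv.

iv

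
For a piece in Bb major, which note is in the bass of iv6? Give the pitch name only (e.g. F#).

iv in Bb major has root Eb; the chord is Eb-Gb-Bb.
The figure 6 means first inversion — the third is in the bass.

Gb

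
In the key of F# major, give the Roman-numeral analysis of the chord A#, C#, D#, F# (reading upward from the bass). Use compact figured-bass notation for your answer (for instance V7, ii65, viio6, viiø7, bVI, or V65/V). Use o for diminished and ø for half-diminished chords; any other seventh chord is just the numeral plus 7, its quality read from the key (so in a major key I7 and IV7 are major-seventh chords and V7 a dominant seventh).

vi43

The pitches D#-F#-A#-C# form a minor seventh chord rooted on D#.
In F# major, D# is the submediant; the diatonic minor seventh chord there is vi7.
With A# in the bass the chord is in second inversion, so the figured bass is 43.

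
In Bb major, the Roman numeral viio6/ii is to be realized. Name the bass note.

The applied chord viio6/ii is rooted on B: B-D-F.
The figure 6 means first inversion — the third is in the bass.

D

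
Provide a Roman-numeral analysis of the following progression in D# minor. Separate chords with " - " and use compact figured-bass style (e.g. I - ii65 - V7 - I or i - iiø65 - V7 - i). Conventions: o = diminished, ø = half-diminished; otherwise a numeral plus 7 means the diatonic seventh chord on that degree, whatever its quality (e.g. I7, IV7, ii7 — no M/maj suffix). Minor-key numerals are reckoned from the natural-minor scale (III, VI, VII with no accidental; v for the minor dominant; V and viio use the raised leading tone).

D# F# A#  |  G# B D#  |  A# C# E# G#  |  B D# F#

i - iv - v7 - VI

D#-F#-A#: minor triad on D# = scale degree 1 → i.
G#-B-D#: root G# is the subdominant; minor triad there is iv.
A#-C#-E#-G#: minor seventh chord on A# = scale degree 5 → v7.
B-D#-F# has root B, degree 6 in D# minor, so VI.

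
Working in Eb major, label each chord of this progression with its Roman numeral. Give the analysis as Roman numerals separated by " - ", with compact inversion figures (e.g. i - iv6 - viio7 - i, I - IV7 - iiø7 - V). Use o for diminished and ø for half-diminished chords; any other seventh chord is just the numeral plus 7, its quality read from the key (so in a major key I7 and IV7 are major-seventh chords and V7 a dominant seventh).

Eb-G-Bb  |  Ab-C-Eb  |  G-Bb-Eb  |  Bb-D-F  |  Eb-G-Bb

Eb-G-Bb: root Eb is the tonic; major triad there is I.
Ab-C-Eb: major triad on Ab = scale degree 4 → IV.
G-Bb-Eb: root Eb is the tonic; major triad there is I6.
Bb-D-F: root Bb is the dominant; major triad there is V.
Eb-G-Bb: root Eb is the tonic; major triad there is I.

I - IV - I6 - V - I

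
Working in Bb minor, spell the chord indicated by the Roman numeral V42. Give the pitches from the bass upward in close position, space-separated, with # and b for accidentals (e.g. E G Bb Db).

Eb F A C

In Bb minor, the dominant is F. The dominant is major (leading tone raised), so V is a dominant seventh chord.
Stacking thirds from F gives F-A-C-Eb.
With the 42 figure the chord is in third inversion; from the bass Eb upward in close position it reads Eb-F-A-C.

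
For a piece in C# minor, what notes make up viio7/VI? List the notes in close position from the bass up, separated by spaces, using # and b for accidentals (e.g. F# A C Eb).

G# B D F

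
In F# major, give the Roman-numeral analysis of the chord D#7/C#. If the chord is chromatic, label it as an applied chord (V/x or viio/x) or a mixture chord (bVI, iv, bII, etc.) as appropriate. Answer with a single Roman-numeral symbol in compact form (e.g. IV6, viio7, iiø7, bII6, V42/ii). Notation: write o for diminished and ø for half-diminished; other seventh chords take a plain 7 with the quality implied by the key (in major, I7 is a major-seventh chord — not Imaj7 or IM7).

Stacked in thirds the chord is D#-F##-A#-C#: a dominant seventh chord on D#.
D# is not a diatonic chord root with this quality in F# major, but it lies a perfect fifth above G# (ii), so the chord functions as an applied dominant of ii.
With C# in the bass the chord is in third inversion, so the figured bass is 42.

V42/ii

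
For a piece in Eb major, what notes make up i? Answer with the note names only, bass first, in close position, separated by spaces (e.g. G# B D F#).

Eb Gb Bb

Scale degree 1 in Eb major is Eb; here the chord built on it is altered to a minor triad. i is the minor tonic, borrowed from the parallel minor.
So the chord is Eb-Gb-Bb.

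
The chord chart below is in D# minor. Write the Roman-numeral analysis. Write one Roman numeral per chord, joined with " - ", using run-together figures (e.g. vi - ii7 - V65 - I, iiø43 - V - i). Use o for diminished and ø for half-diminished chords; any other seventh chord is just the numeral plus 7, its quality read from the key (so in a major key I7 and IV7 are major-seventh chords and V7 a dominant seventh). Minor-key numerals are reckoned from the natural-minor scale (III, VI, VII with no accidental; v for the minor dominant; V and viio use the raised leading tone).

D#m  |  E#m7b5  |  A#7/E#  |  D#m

i - iiø7 - V43 - i

D#m has root D#, degree 1 in D# minor, so i.
E#m7b5: root E# is the supertonic; half-diminished seventh chord there is iiø7.
A#7/E#: dominant seventh chord on A# = scale degree 5 → V43.
D#m: minor triad on D# = scale degree 1 → i.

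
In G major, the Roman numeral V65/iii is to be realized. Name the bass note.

The applied chord V65/iii is rooted on F#: F#-A#-C#-E.
The figure 65 means first inversion — the third is in the bass.

A#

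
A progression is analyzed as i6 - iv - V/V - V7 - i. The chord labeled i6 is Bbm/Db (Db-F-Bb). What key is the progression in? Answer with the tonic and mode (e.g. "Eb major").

Bb minor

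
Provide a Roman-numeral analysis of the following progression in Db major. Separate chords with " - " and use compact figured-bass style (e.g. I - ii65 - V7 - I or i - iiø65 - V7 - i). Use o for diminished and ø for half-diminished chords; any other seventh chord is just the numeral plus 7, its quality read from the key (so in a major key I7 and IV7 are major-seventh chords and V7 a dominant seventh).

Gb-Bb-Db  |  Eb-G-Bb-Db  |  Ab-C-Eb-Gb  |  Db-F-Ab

IV - V7/V - V7 - I

Gb-Bb-Db has root Gb, degree 4 in Db major, so IV.
Eb-G-Bb-Db is the secondary dominant of V (dominant seventh chord on Eb): V7/V.
Ab-C-Eb-Gb: root Ab is the dominant; dominant seventh chord there is V7.
Db-F-Ab has root Db, degree 1 in Db major, so I.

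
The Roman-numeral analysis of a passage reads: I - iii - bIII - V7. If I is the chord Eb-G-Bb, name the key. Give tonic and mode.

The chord Eb is a major triad rooted on Eb; its label is I.
If Eb is scale degree 1 and the mode makes that degree carry a major triad, the tonic is Eb and the mode is major.

Eb major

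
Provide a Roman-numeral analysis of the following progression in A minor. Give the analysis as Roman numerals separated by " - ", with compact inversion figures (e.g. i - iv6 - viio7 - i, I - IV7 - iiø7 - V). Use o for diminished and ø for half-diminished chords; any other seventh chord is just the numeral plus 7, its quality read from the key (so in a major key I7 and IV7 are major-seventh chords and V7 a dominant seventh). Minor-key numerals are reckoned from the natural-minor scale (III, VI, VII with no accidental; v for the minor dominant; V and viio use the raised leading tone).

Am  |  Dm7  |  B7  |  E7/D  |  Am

Am: root A is the tonic; minor triad there is i.
Dm7: root D is the subdominant; minor seventh chord there is iv7.
B7: a dominant seventh chord on B, the applied dominant of V → V7/V.
E7/D: dominant seventh chord on E = scale degree 5 → V42.
Am: minor triad on A = scale degree 1 → i.

i - iv7 - V7/V - V42 - i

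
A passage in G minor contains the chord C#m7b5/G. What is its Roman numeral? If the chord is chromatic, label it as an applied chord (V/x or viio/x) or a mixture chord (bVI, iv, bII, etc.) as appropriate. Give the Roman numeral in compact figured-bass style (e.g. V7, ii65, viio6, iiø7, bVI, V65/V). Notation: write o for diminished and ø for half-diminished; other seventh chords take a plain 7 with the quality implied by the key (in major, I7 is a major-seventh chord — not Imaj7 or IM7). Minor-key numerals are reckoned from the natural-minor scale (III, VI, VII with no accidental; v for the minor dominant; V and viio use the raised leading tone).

viiø43/V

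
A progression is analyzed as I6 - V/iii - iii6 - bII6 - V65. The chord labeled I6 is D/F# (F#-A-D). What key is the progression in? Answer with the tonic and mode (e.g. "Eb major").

D major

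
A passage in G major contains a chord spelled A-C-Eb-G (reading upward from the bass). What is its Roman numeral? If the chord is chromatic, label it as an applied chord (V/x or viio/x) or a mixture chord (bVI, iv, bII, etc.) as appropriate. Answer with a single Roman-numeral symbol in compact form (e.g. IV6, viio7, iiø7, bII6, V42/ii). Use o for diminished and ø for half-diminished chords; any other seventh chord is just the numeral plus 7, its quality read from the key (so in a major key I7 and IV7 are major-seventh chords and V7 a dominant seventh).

iiø7

The pitches A-C-Eb-G form a half-diminished seventh chord rooted on A.
A is the second degree of G major. This is the half-diminished supertonic seventh, borrowed from the parallel minor.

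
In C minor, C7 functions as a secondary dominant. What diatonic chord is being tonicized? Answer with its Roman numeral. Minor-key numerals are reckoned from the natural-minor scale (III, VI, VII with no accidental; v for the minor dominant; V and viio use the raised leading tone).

iv

The chord is a dominant seventh chord on C.
A dominant resolves down a perfect fifth: C → F. In C minor, F is scale degree 4, i.e. iv.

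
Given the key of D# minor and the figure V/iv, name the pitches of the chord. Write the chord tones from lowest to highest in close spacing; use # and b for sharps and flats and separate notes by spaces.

The slash means an applied dominant: we want the dominant of iv. In D# minor, iv is G# minor, and its dominant is built on D#.
Building a major triad on D# gives D#-F##-A#.

D# F## A#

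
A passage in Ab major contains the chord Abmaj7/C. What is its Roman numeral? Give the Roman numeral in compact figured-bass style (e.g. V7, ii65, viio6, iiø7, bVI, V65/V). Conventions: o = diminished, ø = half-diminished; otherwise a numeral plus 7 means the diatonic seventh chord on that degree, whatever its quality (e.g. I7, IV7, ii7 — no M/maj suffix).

I65

The pitches Ab-C-Eb-G form a major seventh chord rooted on Ab.
Ab is scale degree 1 in Ab major, and a major seventh chord on that degree is written I7.
With C in the bass the chord is in first inversion, so the figured bass is 65.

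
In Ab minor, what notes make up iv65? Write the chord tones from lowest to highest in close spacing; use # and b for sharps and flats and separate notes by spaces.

Fb Ab Cb Db

The numeral's case and figure indicate a minor seventh chord. In Ab minor its root, the fourth degree, is Db.
Stacking thirds from Db gives Db-Fb-Ab-Cb.
The figured bass 65 indicates first inversion, placing the third (Fb) in the bass: Fb-Ab-Cb-Db.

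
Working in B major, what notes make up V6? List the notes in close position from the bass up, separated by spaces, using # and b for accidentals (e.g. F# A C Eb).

A# C# F#

In B major, scale degree 5 is F#, and the diatonic chord built there is a major triad.
That chord is spelled F#-A#-C#.
The figured bass 6 indicates first inversion, placing the third (A#) in the bass: A#-C#-F#.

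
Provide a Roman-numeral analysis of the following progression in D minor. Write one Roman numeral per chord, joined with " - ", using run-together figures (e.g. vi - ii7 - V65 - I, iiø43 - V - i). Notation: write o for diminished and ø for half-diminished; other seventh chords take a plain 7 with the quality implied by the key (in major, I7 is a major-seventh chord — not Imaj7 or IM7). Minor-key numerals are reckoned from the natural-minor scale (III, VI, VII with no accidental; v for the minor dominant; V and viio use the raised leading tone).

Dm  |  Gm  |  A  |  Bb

i - iv - V - VI

Dm has root D, degree 1 in D minor, so i.
Gm has root G, degree 4 in D minor, so iv.
A has root A, degree 5 in D minor, so V.
Bb: root Bb is the submediant; major triad there is VI.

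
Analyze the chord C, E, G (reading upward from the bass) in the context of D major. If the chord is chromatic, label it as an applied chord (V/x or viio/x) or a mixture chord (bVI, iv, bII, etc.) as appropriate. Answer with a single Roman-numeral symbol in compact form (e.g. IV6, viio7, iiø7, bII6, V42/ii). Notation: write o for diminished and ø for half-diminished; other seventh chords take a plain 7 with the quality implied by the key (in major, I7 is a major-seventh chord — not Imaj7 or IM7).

Stacked in thirds the chord is C-E-G: a major triad on C.
C is the lowered seventh degree of D major (diatonic 7 would be C#). This is a major triad on the lowered seventh degree (the subtonic), borrowed from the parallel minor.

bVII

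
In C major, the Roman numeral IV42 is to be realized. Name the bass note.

E

IV in C major has root F; the chord is F-A-C-E.
The figure 42 means third inversion — the seventh is in the bass.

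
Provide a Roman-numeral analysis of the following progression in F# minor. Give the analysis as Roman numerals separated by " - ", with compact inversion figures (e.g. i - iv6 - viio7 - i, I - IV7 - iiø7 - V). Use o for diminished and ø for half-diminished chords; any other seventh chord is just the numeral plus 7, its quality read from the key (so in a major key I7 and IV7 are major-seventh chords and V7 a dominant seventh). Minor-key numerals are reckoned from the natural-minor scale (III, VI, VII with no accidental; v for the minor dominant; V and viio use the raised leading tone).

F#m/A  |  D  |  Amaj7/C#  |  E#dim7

i6 - VI - III65 - viio7

F#m/A: minor triad on F# = scale degree 1 → i6.
D: root D is the submediant; major triad there is VI.
Amaj7/C#: root A is the mediant; major seventh chord there is III65.
E#dim7: root E# is the leading tone; fully diminished seventh chord there is viio7.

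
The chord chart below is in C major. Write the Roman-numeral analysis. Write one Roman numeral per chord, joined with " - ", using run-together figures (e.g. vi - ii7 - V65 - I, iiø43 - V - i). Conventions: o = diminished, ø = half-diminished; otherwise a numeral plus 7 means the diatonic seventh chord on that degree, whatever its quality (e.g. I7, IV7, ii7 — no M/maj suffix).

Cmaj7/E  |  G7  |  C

Cmaj7/E: root C is the tonic; major seventh chord there is I65.
G7: root G is the dominant; dominant seventh chord there is V7.
C: root C is the tonic; major triad there is I.

I65 - V7 - I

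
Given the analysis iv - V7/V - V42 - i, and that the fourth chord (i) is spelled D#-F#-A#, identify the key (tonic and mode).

D# minor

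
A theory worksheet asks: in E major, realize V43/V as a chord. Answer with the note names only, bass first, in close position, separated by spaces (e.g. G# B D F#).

The slash means an applied dominant: we want the dominant of V. In E major, V is B major, and its dominant is built on F#.
Building a dominant seventh chord on F# gives F#-A#-C#-E.
The figured bass 43 indicates second inversion, placing the fifth (C#) in the bass: C#-E-F#-A#.

C# E F# A#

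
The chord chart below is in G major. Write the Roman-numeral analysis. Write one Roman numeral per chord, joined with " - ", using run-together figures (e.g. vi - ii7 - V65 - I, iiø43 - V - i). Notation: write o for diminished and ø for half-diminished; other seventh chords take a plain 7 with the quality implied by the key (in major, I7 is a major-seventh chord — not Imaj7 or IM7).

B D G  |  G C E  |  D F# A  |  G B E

B-D-G has root G, degree 1 in G major, so I6.
G-C-E: root C is the subdominant; major triad there is IV64.
D-F#-A: root D is the dominant; major triad there is V.
G-B-E has root E, degree 6 in G major, so vi6.

I6 - IV64 - V - vi6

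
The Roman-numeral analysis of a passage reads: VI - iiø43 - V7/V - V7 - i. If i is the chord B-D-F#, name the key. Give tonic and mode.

B minor

i is given as B-D-F# — a minor triad with root B.
If B is scale degree 1 and the mode makes that degree carry a minor triad, the tonic is B and the mode is minor.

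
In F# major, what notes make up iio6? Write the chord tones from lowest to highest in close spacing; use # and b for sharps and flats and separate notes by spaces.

iio6 is the diminished supertonic triad, borrowed from the parallel minor. In F# major that root is G#.
So the chord is G#-B-D.
With the 6 figure the chord is in first inversion; from the bass B upward in close position it reads B-D-G#.

B D G#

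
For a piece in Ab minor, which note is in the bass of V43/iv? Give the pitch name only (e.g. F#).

The applied chord V43/iv is rooted on Ab: Ab-C-Eb-Gb.
The figure 43 means second inversion — the fifth is in the bass.

Eb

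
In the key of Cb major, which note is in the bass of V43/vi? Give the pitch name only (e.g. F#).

Bb

The applied chord V43/vi is rooted on Eb: Eb-G-Bb-Db.
The figure 43 means second inversion — the fifth is in the bass.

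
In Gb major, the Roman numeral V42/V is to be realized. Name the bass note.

The applied chord V42/V is rooted on Ab: Ab-C-Eb-Gb.
The figure 42 means third inversion — the seventh is in the bass.

Gb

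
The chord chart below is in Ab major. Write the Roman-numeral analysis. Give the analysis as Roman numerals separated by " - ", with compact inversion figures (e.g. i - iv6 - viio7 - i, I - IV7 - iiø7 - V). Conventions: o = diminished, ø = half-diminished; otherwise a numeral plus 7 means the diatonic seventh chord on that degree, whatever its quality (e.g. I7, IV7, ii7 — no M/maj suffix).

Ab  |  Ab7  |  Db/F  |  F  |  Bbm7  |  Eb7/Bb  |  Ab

Ab: root Ab is the tonic; major triad there is I.
Ab7: a dominant seventh chord on Ab, the applied dominant of IV → V7/IV.
Db/F: root Db is the subdominant; major triad there is IV6.
F: a major triad on F, the applied dominant of ii → V/ii.
Bbm7: minor seventh chord on Bb = scale degree 2 → ii7.
Eb7/Bb: root Eb is the dominant; dominant seventh chord there is V43.
Ab has root Ab, degree 1 in Ab major, so I.

I - V7/IV - IV6 - V/ii - ii7 - V43 - I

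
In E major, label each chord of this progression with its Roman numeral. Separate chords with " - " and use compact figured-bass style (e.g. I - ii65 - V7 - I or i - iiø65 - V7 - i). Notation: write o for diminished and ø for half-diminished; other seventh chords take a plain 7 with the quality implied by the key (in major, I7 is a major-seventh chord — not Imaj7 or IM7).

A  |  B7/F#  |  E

IV - V43 - I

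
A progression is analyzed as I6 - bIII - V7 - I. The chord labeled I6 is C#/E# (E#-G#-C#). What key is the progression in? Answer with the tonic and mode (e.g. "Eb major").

C# major

I6 is given as E#-G#-C# — a major triad with root C#.
If C# is scale degree 1 and the mode makes that degree carry a major triad, the tonic is C# and the mode is major.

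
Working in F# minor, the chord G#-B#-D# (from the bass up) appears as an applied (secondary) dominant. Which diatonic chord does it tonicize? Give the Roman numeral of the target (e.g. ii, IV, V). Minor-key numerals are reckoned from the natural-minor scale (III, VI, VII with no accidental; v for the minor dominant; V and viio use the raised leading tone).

The chord is a major triad on G#.
A dominant resolves down a perfect fifth: G# → C#. In F# minor, C# is scale degree 5, i.e. V.

V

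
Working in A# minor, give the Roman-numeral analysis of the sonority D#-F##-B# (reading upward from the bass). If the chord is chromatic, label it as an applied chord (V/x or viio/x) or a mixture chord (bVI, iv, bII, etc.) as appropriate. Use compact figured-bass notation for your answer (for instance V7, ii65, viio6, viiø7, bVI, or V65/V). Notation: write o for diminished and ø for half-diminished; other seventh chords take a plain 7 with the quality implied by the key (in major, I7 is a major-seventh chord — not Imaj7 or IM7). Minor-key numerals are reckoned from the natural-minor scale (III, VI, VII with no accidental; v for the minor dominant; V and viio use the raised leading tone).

Stacked in thirds the chord is B#-D#-F##: a minor triad on B#.
B# is the second degree of A# minor. This is the minor supertonic, borrowed from the parallel major (the Dorian ii).
With D# in the bass the chord is in first inversion, so the figured bass is 6.

ii6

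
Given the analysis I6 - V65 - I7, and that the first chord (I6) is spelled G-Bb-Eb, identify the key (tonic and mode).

Eb major

I6 is given as G-Bb-Eb — a major triad with root Eb.
If Eb is scale degree 1 and the mode makes that degree carry a major triad, the tonic is Eb and the mode is major.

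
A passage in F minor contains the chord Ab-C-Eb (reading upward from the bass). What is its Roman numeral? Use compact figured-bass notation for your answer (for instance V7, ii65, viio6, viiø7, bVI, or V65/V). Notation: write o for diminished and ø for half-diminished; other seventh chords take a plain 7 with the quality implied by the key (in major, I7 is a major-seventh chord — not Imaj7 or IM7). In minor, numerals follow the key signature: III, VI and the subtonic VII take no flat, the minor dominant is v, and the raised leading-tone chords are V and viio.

Stacked in thirds the chord is Ab-C-Eb: a major triad on Ab.
Ab is scale degree 3 in F minor, and a major triad on that degree is written III.

III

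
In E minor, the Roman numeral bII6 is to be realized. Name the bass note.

A

bII in E minor has root F; the chord is F-A-C.
The figure 6 means first inversion — the third is in the bass.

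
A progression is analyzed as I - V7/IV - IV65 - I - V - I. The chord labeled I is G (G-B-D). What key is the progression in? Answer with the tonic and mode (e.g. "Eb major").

The anchor chord is a major triad on G, labeled I.
If G is scale degree 1 and the mode makes that degree carry a major triad, the tonic is G and the mode is major.

G major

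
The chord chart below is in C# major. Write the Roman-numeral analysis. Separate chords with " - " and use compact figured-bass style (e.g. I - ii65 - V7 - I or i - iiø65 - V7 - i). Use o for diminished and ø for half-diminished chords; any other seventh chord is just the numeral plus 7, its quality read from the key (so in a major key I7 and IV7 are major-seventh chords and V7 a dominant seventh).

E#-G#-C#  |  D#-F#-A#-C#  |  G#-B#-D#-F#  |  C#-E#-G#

I6 - ii7 - V7 - I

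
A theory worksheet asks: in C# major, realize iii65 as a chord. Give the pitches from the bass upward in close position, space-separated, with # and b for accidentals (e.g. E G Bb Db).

G# B# D# E#

In C# major, scale degree 3 is E#, and the diatonic chord built there is a minor seventh chord.
That chord is spelled E#-G#-B#-D#.
With the 65 figure the chord is in first inversion; from the bass G# upward in close position it reads G#-B#-D#-E#.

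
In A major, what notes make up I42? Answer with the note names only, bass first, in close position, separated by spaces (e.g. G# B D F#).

The numeral's case and figure indicate a major seventh chord. In A major its root, the tonic, is A.
That chord is spelled A-C#-E-G#.
The figured bass 42 indicates third inversion, placing the seventh (G#) in the bass: G#-A-C#-E.

G# A C# E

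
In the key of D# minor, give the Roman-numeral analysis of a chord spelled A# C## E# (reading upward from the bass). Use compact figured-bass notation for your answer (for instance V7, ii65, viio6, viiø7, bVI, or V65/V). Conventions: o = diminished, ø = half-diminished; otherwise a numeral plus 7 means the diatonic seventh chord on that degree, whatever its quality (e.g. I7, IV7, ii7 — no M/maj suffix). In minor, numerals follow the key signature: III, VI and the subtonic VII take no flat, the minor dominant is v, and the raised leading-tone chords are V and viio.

Stacked in thirds the chord is A#-C##-E#: a major triad on A#.
A# is scale degree 5 in D# minor, and a major triad on that degree is written V.

V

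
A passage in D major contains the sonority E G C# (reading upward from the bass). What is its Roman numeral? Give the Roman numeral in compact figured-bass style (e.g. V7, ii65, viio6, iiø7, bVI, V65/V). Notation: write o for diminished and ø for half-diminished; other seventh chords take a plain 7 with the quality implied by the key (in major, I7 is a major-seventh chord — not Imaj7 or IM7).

viio6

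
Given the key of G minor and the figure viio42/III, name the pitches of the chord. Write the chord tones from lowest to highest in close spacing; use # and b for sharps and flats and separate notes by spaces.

Gb A C Eb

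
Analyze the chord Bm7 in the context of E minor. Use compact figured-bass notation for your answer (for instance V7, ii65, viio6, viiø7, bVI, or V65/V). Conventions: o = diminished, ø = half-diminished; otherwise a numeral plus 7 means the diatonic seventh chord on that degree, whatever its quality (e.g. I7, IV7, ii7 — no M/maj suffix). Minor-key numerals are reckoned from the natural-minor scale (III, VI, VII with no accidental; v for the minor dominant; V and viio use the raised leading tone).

Stacked in thirds the chord is B-D-F#-A: a minor seventh chord on B.
In E minor, B is the dominant; the diatonic minor seventh chord there is v7.

v7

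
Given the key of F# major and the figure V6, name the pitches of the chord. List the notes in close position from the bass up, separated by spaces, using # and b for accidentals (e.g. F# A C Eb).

E# G# C#

The numeral's case and figure indicate a major triad. In F# major its root, the fifth degree, is C#.
That chord is spelled C#-E#-G#.
With the 6 figure the chord is in first inversion; from the bass E# upward in close position it reads E#-G#-C#.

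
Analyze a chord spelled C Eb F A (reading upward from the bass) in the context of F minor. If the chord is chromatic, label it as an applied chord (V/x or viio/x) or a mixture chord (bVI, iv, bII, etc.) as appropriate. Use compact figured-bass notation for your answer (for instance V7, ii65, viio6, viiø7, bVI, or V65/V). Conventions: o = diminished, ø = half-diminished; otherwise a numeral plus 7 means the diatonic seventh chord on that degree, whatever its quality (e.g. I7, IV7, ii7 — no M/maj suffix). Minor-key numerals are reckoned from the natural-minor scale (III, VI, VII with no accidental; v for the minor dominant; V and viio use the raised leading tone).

Stacked in thirds the chord is F-A-C-Eb: a dominant seventh chord on F.
F is not a diatonic chord root with this quality in F minor, but it lies a perfect fifth above Bb (iv), so the chord functions as an applied dominant of iv.
With C in the bass the chord is in second inversion, so the figured bass is 43.

V43/iv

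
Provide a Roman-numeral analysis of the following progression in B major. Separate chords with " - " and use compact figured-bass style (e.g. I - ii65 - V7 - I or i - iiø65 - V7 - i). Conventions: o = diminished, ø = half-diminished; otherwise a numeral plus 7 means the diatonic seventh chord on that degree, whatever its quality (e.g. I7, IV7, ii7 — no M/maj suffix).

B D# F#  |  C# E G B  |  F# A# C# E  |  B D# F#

I - iiø7 - V7 - I

B-D#-F#: root B is the tonic; major triad there is I.
C#-E-G-B: C# with this quality isn't in the key; it's iiø7, borrowed from the parallel minor.
F#-A#-C#-E: dominant seventh chord on F# = scale degree 5 → V7.
B-D#-F#: major triad on B = scale degree 1 → I.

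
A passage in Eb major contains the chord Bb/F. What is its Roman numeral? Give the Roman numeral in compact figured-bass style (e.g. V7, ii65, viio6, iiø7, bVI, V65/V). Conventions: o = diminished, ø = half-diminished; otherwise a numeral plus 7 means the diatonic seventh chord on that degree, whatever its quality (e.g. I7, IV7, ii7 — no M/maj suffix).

V64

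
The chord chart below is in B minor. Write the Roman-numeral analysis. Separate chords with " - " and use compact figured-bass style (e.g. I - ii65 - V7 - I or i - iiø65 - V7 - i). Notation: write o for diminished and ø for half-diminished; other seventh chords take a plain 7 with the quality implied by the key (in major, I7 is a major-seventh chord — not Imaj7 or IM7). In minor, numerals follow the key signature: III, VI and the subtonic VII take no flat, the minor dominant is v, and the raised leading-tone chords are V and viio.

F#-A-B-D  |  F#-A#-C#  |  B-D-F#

i43 - V - i

F#-A-B-D: root B is the tonic; minor seventh chord there is i43.
F#-A#-C# has root F#, degree 5 in B minor, so V.
B-D-F# has root B, degree 1 in B minor, so i.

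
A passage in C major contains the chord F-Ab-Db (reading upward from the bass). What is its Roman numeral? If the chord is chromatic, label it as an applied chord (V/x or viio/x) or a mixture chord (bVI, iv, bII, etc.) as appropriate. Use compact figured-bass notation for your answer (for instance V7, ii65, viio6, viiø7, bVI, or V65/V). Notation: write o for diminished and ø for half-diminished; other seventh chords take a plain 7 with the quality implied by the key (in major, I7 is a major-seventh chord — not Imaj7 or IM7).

bII6

Stacked in thirds the chord is Db-F-Ab: a major triad on Db.
Db is the lowered second degree of C major (diatonic 2 would be D). This is the Neapolitan sixth — a major triad on the lowered second degree, here in its customary first inversion.
With F in the bass the chord is in first inversion, so the figured bass is 6.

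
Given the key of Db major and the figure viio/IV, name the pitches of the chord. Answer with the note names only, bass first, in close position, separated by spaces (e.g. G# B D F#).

F Ab Cb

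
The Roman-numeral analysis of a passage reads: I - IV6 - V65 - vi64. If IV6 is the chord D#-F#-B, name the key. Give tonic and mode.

F# major

The chord B/D# is a major triad rooted on B; its label is IV6.
IV6 on B implies B is the subdominant; that puts the tonic at F#, and the uppercase numeral fits major mode.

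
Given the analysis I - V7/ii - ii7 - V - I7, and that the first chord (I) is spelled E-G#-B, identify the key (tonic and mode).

E major

The chord E is a major triad rooted on E; its label is I.
If E is scale degree 1 and the mode makes that degree carry a major triad, the tonic is E and the mode is major.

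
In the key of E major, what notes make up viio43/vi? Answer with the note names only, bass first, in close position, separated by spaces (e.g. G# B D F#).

F# A B# D#

viio43/vi is a secondary leading-tone chord. The target vi is C# in E major; the applied chord is rooted a semitone below, on B#.
Building a fully diminished seventh chord on B# gives B#-D#-F#-A.
With the 43 figure the chord is in second inversion; from the bass F# upward in close position it reads F#-A-B#-D#.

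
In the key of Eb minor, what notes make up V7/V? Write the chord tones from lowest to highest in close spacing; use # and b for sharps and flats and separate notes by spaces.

The slash means an applied dominant: we want the dominant of V. In Eb minor, V is Bb major, and its dominant is built on F.
Building a dominant seventh chord on F gives F-A-C-Eb.

F A C Eb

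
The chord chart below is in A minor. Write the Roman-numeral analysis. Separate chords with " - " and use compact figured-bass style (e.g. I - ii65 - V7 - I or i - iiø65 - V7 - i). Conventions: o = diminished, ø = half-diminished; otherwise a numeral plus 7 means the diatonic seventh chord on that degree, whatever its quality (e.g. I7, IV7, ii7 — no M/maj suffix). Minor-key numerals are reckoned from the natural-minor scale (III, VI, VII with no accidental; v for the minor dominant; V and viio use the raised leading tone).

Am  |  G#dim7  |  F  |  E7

i - viio7 - VI - V7

Am: root A is the tonic; minor triad there is i.
G#dim7 has root G#, degree 7 in A minor, so viio7.
F: root F is the submediant; major triad there is VI.
E7: dominant seventh chord on E = scale degree 5 → V7.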